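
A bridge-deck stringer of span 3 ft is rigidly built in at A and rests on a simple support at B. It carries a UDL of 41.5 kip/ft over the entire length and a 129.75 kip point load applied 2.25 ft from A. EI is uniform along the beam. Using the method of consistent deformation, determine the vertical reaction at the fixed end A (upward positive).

R_A = 125.5 kip

Take the reaction at B as the redundant and release it; the primary structure is a cantilever fixed at A.
Deflection at B on the released cantilever, summing each load's contribution:
  UDL 41.5: wL⁴/(8EI) = 420.2/EI
  point load 129.75 at a = 2.25: Pa²(3L − a)/(6EI) = 739/EI
  δ_0 = 1159/EI
Flexibility coefficient — unit upward force at B: δ_{BB} = L³/(3EI) = 9/EI.
Compatibility at B: δ_0 − R_B·δ_{BB} = 0, so R_B = 1159/9 = 128.8 kip.
Vertical equilibrium: R_A = ΣP − R_B = 254.2 − 128.8 = 125.5 kip.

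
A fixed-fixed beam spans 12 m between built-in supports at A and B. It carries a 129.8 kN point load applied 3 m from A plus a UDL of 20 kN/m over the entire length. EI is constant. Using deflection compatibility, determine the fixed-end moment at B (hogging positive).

M_B = 313 kN·m

Take the two fixed-end moments M_A, M_B as redundants; the released structure is the simple span AB.
On the primary (simply-supported) span, the end slopes from the loading are:
  at A: point load 129.8 at a = 3: Pab(L + b)/(6LEI) = 1022/EI
  at B: point load 129.8 at a = 3: Pab(L + a)/(6LEI) = 730.1/EI
  at A: UDL 20: wL³/(24EI) = 1440/EI
  at B: UDL 20: wL³/(24EI) = 1440/EI
  θ_A0 = 2462/EI,  θ_B0 = 2170/EI
Flexibility coefficients: a unit moment at one end gives L/(3EI) there and L/(6EI) at the far end, so f₁₁ = f₂₂ = 4/EI and f₁₂ = f₂₁ = 2/EI.
Compatibility — zero rotation at each built-in end:
  4 M_A + 2 M_B = 2462
  2 M_A + 4 M_B = 2170
Solving the pair gives M_A = 459 kN·m and M_B = 313 kN·m (hogging).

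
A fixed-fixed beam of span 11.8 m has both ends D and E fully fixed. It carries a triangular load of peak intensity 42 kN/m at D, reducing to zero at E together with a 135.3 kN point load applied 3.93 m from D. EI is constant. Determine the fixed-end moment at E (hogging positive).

M_E = 313 kN·m

Release both end moments; the primary structure is a simply-supported span DE with redundants M_D and M_E.
End rotations of the released simple span under the applied load (×1/EI):
  at D: triangular load, peak 42: w₀L³/(45EI) = 1533/EI
  at E: triangular load, peak 42: 7w₀L³/(360EI) = 1342/EI
  at D: point load 135.3 at a = 3.93: Pab(L + b)/(6LEI) = 1163/EI
  at E: point load 135.3 at a = 3.93: Pab(L + a)/(6LEI) = 929.7/EI
  θ_D0 = 2696/EI,  θ_E0 = 2272/EI
Flexibility coefficients: a unit moment at one end gives L/(3EI) there and L/(6EI) at the far end, so f₁₁ = f₂₂ = 3.933/EI and f₁₂ = f₂₁ = 1.967/EI.
Compatibility — zero rotation at each built-in end:
  3.933 M_D + 1.967 M_E = 2696
  1.967 M_D + 3.933 M_E = 2272
Solving the pair gives M_D = 528.9 kN·m and M_E = 313 kN·m (hogging).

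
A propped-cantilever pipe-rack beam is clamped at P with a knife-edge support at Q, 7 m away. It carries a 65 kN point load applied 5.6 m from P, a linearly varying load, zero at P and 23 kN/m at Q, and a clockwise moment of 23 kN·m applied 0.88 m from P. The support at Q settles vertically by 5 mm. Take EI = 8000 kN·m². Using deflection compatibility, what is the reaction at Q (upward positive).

R_Q = 90.85 kN

Take the reaction at Q as the redundant and release it; the primary structure is a cantilever fixed at P.
Deflection at Q on the released cantilever, summing each load's contribution:
  point load 65 at a = 5.6: Pa²(3L − a)/(6EI) = 5232/EI
  triangular load, peak 23 at the free end: 11w₀L⁴/(120EI) = 5062/EI
  clockwise couple 23 at a = 0.88: M₀a(2L − a)/(2EI) = 132.8/EI
  δ_0 = 10427/EI
Flexibility coefficient — unit upward force at Q: δ_{QQ} = L³/(3EI) = 114.3/EI.
With EI = 8000 kN·m²: δ_0 = 1.3033 m and δ_{QQ} = 0.014292 m/kN.
Compatibility — the beam at Q must follow the support down by 0.005 m: δ_0 − R_Q·δ_{QQ} = 0.005, so R_Q = (1.3033 − 0.005)/0.014292 = 90.85 kN.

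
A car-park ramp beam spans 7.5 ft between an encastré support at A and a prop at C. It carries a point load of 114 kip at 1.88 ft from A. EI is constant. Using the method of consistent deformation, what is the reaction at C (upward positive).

R_C = 9.847 kip

Choose R_C as the redundant. The primary structure is the cantilever fixed at A.
Primary-structure tip deflection at C by superposition:
  point load 114 at a = 1.88: Pa²(3L − a)/(6EI) = 1385/EI
Tip deflection under a unit load at C: L³/(3EI) = 140.6/EI.
Compatibility at C: δ_0 − R_C·δ_{CC} = 0, so R_C = 1385/140.6 = 9.847 kip.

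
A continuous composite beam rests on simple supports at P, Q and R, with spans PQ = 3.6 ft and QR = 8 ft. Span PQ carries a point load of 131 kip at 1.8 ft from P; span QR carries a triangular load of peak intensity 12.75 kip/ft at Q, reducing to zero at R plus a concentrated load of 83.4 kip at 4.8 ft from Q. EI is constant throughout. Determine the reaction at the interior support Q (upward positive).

R_Q = 190.2 kip

Insert a hinge at Q; M_Q is the redundant, and each span becomes simply supported.
Rotations at Q on the released spans (each span's end-slope, ×1/EI):
  span PQ: point load 131 at a = 1.8: Pab(L + a)/(6LEI) = 106.1/EI
  span QR: triangular load, peak 12.75: w₀L³/(45EI) = 145.1/EI
  span QR: point load 83.4 at a = 4.8: Pab(L + b)/(6LEI) = 298.9/EI
  relative rotation θ_0 = (106.1 + 444)/EI = 550.1/EI
A unit hogging moment at Q produces rotation L₁/(3EI) + L₂/(3EI) = 3.867/EI.
Compatibility: M_Q·(L₁+L₂)/(3EI) = θ_0, giving M_Q = 142.3 kip·ft (hogging).
Span PQ, ΣM about P with M_Q applied at Q: R_Q^{PQ}·3.6 = 235.8 + 142.3, so R_Q^{PQ} = 105 kip and R_P = 131 − 105 = 25.98 kip.
Span QR, ΣM about R: R_Q^{QR}·8 = 538.9 + 142.3, so R_Q^{QR} = 85.14 kip and R_R = 134.4 − 85.14 = 49.26 kip.
R_Q = 105 + 85.14 = 190.2 kip.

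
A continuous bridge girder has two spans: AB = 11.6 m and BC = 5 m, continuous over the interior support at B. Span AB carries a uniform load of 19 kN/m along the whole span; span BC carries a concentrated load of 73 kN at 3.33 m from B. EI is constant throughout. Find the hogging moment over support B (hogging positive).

M_B = 239.6 kN·m

Release continuity at B by inserting a hinge; the redundant is the internal moment M_B. The primary structure is two simply-supported spans AB and BC.
Discontinuity in slope at B on the released structure — sum the simple-span end rotations:
  span AB: UDL 19: wL³/(24EI) = 1236/EI
  span BC: point load 73 at a = 3.33: Pab(L + b)/(6LEI) = 90.26/EI
  relative rotation θ_0 = (1236 + 90.26)/EI = 1326/EI
A unit hogging moment at B produces rotation L₁/(3EI) + L₂/(3EI) = 5.533/EI.
Compatibility: M_B·(L₁+L₂)/(3EI) = θ_0, giving M_B = 239.6 kN·m (hogging).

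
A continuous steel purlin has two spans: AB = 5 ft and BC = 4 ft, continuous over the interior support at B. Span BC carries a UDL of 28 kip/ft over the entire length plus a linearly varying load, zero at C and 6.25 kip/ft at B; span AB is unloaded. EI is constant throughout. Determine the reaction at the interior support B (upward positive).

R_B = 76.87 kip

Release continuity at B by inserting a hinge; the redundant is the internal moment M_B. The primary structure is two simply-supported spans AB and BC.
Rotations at B on the released spans (each span's end-slope, ×1/EI):
  span BC: UDL 28: wL³/(24EI) = 74.67/EI
  span BC: triangular load, peak 6.25: w₀L³/(45EI) = 8.889/EI
  relative rotation θ_0 = (0 + 83.56)/EI = 83.56/EI
A unit hogging moment at B produces rotation L₁/(3EI) + L₂/(3EI) = 3/EI.
Compatibility: M_B·(L₁+L₂)/(3EI) = θ_0, giving M_B = 27.85 kip·ft (hogging).
Span AB, ΣM about A with M_B applied at B: R_B^{AB}·5 = 0 + 27.85, so R_B^{AB} = 5.57 kip and R_A = 0 − 5.57 = -5.57 kip.
Span BC, ΣM about C: R_B^{BC}·4 = 257.3 + 27.85, so R_B^{BC} = 71.3 kip and R_C = 124.5 − 71.3 = 53.2 kip.
R_B = 5.57 + 71.3 = 76.87 kip.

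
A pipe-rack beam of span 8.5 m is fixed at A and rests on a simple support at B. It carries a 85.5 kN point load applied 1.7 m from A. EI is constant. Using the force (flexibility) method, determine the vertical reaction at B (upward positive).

R_B = 4.788 kN

Take the reaction at B as the redundant and release it; the primary structure is a cantilever fixed at A.
Free-end deflection of the primary structure under the applied loading (downward +):
  point load 85.5 at a = 1.7: Pa²(3L − a)/(6EI) = 980.1/EI
Tip deflection under a unit load at B: L³/(3EI) = 204.7/EI.
The prop prevents deflection at B: R_B = δ_0/δ_{BB} = 980.1/204.7 = 4.788 kN.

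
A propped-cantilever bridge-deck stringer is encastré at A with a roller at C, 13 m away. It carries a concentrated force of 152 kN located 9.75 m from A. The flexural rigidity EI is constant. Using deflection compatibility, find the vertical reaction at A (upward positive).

Choose R_C as the redundant. The primary structure is the cantilever fixed at A.
Downward deflection at the released point C due to the loads:
  point load 152 at a = 9.75: Pa²(3L − a)/(6EI) = 70441/EI
Tip deflection under a unit load at C: L³/(3EI) = 732.3/EI.
The prop prevents deflection at C: R_C = δ_0/δ_{CC} = 70441/732.3 = 96.19 kN.
Vertical equilibrium: R_A = ΣP − R_C = 152 − 96.19 = 55.81 kN.

R_A = 55.81 kN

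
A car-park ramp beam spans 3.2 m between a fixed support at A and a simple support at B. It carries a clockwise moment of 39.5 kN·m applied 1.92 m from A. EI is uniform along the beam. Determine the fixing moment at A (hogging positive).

Take the reaction at B as the redundant and release it; the primary structure is a cantilever fixed at A.
Free-end deflection of the primary structure under the applied loading (downward +):
  clockwise couple 39.5 at a = 1.92: M₀a(2L − a)/(2EI) = 169.9/EI
Flexibility coefficient — unit upward force at B: δ_{BB} = L³/(3EI) = 10.92/EI.
The prop prevents deflection at B: R_B = δ_0/δ_{BB} = 169.9/10.92 = 15.55 kN.
Moment equilibrium about A: M_A = Σ(load moments about A) − R_B·L = 39.5 − 15.55×3.2 = -10.27 kN·m.

M_A = -10.27 kN·m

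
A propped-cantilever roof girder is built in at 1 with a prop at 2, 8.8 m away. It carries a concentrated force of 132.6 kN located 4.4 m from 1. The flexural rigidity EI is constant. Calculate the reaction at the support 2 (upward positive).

R_2 = 41.44 kN

Remove the prop at 2; the released (primary) structure is a cantilever built in at 1.
Downward deflection at the released point 2 due to the loads:
  point load 132.6 at a = 4.4: Pa²(3L − a)/(6EI) = 9413/EI
Tip deflection under a unit load at 2: L³/(3EI) = 227.2/EI.
Compatibility at 2: δ_0 − R_2·δ_{22} = 0, so R_2 = 9413/227.2 = 41.44 kN.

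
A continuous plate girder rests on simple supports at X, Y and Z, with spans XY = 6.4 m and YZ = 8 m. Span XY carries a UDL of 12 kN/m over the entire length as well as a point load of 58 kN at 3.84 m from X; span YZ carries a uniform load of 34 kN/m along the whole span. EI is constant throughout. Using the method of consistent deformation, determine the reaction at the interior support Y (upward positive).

Insert a hinge at Y; M_Y is the redundant, and each span becomes simply supported.
Rotations at Y on the released spans (each span's end-slope, ×1/EI):
  span XY: UDL 12: wL³/(24EI) = 131.1/EI
  span XY: point load 58 at a = 3.84: Pab(L + a)/(6LEI) = 152/EI
  span YZ: UDL 34: wL³/(24EI) = 725.3/EI
  relative rotation θ_0 = (283.1 + 725.3)/EI = 1008/EI
A unit hogging moment at Y produces rotation L₁/(3EI) + L₂/(3EI) = 4.8/EI.
Compatibility: M_Y·(L₁+L₂)/(3EI) = θ_0, giving M_Y = 210.1 kN·m (hogging).
Span XY, ΣM about X with M_Y applied at Y: R_Y^{XY}·6.4 = 468.5 + 210.1, so R_Y^{XY} = 106 kN and R_X = 134.8 − 106 = 28.77 kN.
Span YZ, ΣM about Z: R_Y^{YZ}·8 = 1088 + 210.1, so R_Y^{YZ} = 162.3 kN and R_Z = 272 − 162.3 = 109.7 kN.
R_Y = 106 + 162.3 = 268.3 kN.

R_Y = 268.3 kN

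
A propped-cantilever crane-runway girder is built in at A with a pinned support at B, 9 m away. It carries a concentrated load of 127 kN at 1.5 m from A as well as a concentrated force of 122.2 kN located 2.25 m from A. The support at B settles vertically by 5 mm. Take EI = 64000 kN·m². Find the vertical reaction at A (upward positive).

R_A = 235 kN

Remove the prop at B; the released (primary) structure is a cantilever built in at A.
Free-end deflection of the primary structure under the applied loading (downward +):
  point load 127 at a = 1.5: Pa²(3L − a)/(6EI) = 1214/EI
  point load 122.2 at a = 2.25: Pa²(3L − a)/(6EI) = 2552/EI
  δ_0 = 3766/EI
Flexibility coefficient — unit upward force at B: δ_{BB} = L³/(3EI) = 243/EI.
With EI = 64000 kN·m²: δ_0 = 0.058849 m and δ_{BB} = 0.003797 m/kN.
Compatibility — the beam at B must follow the support down by 0.005 m: δ_0 − R_B·δ_{BB} = 0.005, so R_B = (0.058849 − 0.005)/0.003797 = 14.18 kN.
Vertical equilibrium: R_A = ΣP − R_B = 249.2 − 14.18 = 235 kN.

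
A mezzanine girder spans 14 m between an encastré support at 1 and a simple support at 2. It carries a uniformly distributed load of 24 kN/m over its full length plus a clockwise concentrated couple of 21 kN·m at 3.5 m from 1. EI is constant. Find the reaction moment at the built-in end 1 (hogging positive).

M_1 = 595.2 kN·m

Take the reaction at 2 as the redundant and release it; the primary structure is a cantilever fixed at 1.
Free-end deflection of the primary structure under the applied loading (downward +):
  UDL 24: wL⁴/(8EI) = 115248/EI
  clockwise couple 21 at a = 3.5: M₀a(2L − a)/(2EI) = 900.4/EI
  δ_0 = 116148/EI
Flexibility coefficient — unit upward force at 2: δ_{22} = L³/(3EI) = 914.7/EI.
The prop prevents deflection at 2: R_2 = δ_0/δ_{22} = 116148/914.7 = 127 kN.
Moment equilibrium about 1: M_1 = Σ(load moments about 1) − R_2·L = 2373 − 127×14 = 595.2 kN·m.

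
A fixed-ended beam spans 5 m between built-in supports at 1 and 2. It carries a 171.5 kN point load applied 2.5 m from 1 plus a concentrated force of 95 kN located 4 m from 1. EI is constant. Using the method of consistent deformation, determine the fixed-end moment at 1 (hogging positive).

Release both end moments; the primary structure is a simply-supported span 12 with redundants M_1 and M_2.
On the primary (simply-supported) span, the end slopes from the loading are:
  at 1: point load 171.5 at a = 2.5: Pab(L + b)/(6LEI) = 268/EI
  at 2: point load 171.5 at a = 2.5: Pab(L + a)/(6LEI) = 268/EI
  at 1: point load 95 at a = 4: Pab(L + b)/(6LEI) = 76/EI
  at 2: point load 95 at a = 4: Pab(L + a)/(6LEI) = 114/EI
  θ_10 = 344/EI,  θ_20 = 382/EI
Flexibility coefficients: a unit moment at one end gives L/(3EI) there and L/(6EI) at the far end, so f₁₁ = f₂₂ = 1.667/EI and f₁₂ = f₂₁ = 0.8333/EI.
Compatibility — zero rotation at each built-in end:
  1.667 M_1 + 0.8333 M_2 = 344
  0.8333 M_1 + 1.667 M_2 = 382
Solving the pair gives M_1 = 122.4 kN·m and M_2 = 168 kN·m (hogging).

M_1 = 122.4 kN·m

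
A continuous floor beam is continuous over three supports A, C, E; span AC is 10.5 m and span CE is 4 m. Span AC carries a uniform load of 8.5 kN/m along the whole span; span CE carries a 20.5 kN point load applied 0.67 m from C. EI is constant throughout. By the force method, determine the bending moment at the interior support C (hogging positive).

M_C = 87.72 kN·m

Insert a hinge at C; M_C is the redundant, and each span becomes simply supported.
End slopes at the hinge C, treating each span as simply supported:
  span AC: UDL 8.5: wL³/(24EI) = 410/EI
  span CE: point load 20.5 at a = 0.67: Pab(L + b)/(6LEI) = 13.97/EI
  relative rotation θ_0 = (410 + 13.97)/EI = 424/EI
A unit hogging moment at C produces rotation L₁/(3EI) + L₂/(3EI) = 4.833/EI.
Compatibility: M_C·(L₁+L₂)/(3EI) = θ_0, giving M_C = 87.72 kN·m (hogging).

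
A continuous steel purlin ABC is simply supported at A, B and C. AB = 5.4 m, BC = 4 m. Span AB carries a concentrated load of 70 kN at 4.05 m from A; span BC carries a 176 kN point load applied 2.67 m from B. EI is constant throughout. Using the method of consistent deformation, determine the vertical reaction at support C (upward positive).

R_C = 97.5 kN

Release continuity at B by inserting a hinge; the redundant is the internal moment M_B. The primary structure is two simply-supported spans AB and BC.
End slopes at the hinge B, treating each span as simply supported:
  span AB: point load 70 at a = 4.05: Pab(L + a)/(6LEI) = 111.6/EI
  span BC: point load 176 at a = 2.67: Pab(L + b)/(6LEI) = 138.8/EI
  relative rotation θ_0 = (111.6 + 138.8)/EI = 250.4/EI
A unit hogging moment at B produces rotation L₁/(3EI) + L₂/(3EI) = 3.133/EI.
Compatibility: M_B·(L₁+L₂)/(3EI) = θ_0, giving M_B = 79.92 kN·m (hogging).
Span BC, ΣM about C: R_B^{BC}·4 = 234.1 + 79.92, so R_B^{BC} = 78.5 kN and R_C = 176 − 78.5 = 97.5 kN.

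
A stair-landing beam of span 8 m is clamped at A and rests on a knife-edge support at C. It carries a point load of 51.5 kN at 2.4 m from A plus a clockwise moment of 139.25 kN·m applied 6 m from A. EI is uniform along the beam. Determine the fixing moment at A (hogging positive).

M_A = 16.97 kN·m

Remove the prop at C; the released (primary) structure is a cantilever built in at A.
Downward deflection at the released point C due to the loads:
  point load 51.5 at a = 2.4: Pa²(3L − a)/(6EI) = 1068/EI
  clockwise couple 139.25 at a = 6: M₀a(2L − a)/(2EI) = 4178/EI
  δ_0 = 5245/EI
Tip deflection under a unit load at C: L³/(3EI) = 170.7/EI.
The prop prevents deflection at C: R_C = δ_0/δ_{CC} = 5245/170.7 = 30.73 kN.
Moment equilibrium about A: M_A = Σ(load moments about A) − R_C·L = 262.9 − 30.73×8 = 16.97 kN·m.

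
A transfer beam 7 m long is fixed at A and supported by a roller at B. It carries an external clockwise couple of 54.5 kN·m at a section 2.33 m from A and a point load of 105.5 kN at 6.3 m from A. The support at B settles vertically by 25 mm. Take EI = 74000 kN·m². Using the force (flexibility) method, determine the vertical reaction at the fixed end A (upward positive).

Take the reaction at B as the redundant and release it; the primary structure is a cantilever fixed at A.
Deflection at B on the released cantilever, summing each load's contribution:
  clockwise couple 54.5 at a = 2.33: M₀a(2L − a)/(2EI) = 741/EI
  point load 105.5 at a = 6.3: Pa²(3L − a)/(6EI) = 10259/EI
  δ_0 = 11000/EI
Flexibility coefficient — unit upward force at B: δ_{BB} = L³/(3EI) = 114.3/EI.
With EI = 74000 kN·m²: δ_0 = 0.14865 m and δ_{BB} = 0.001545 m/kN.
Compatibility — the beam at B must follow the support down by 0.025 m: δ_0 − R_B·δ_{BB} = 0.025, so R_B = (0.14865 − 0.025)/0.001545 = 80.03 kN.
Vertical equilibrium: R_A = ΣP − R_B = 105.5 − 80.03 = 25.47 kN.

R_A = 25.47 kN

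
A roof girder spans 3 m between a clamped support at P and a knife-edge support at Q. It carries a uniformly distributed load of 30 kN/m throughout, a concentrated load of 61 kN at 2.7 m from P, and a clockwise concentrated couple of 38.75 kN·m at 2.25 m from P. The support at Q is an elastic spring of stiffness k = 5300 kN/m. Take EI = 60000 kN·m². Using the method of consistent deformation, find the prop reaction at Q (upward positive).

R_Q = 45.97 kN

Remove the prop at Q; the released (primary) structure is a cantilever built in at P.
Free-end deflection of the primary structure under the applied loading (downward +):
  UDL 30: wL⁴/(8EI) = 303.8/EI
  point load 61 at a = 2.7: Pa²(3L − a)/(6EI) = 466.9/EI
  clockwise couple 38.75 at a = 2.25: M₀a(2L − a)/(2EI) = 163.5/EI
  δ_0 = 934.2/EI
Tip deflection under a unit load at Q: L³/(3EI) = 9/EI.
With EI = 60000 kN·m²: δ_0 = 0.015569 m and δ_{QQ} = 0.00015 m/kN.
Compatibility — the spring shortens by R_Q/k under the reaction it provides: δ_0 − R_Q·δ_{QQ} = R_Q/k. With 1/k = 0.000189 m/kN, R_Q = δ_0 / (δ_{QQ} + 1/k) = 0.015569 / (0.00015 + 0.000189) = 45.97 kN.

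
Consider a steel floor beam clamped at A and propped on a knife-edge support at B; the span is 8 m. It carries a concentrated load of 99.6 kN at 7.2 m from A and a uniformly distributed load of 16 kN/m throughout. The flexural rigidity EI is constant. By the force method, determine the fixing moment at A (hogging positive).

M_A = 167.4 kN·m

Take the reaction at B as the redundant and release it; the primary structure is a cantilever fixed at A.
Downward deflection at the released point B due to the loads:
  point load 99.6 at a = 7.2: Pa²(3L − a)/(6EI) = 14457/EI
  UDL 16: wL⁴/(8EI) = 8192/EI
  δ_0 = 22649/EI
Flexibility coefficient — unit upward force at B: δ_{BB} = L³/(3EI) = 170.7/EI.
The prop prevents deflection at B: R_B = δ_0/δ_{BB} = 22649/170.7 = 132.7 kN.
Moment equilibrium about A: M_A = Σ(load moments about A) − R_B·L = 1229 − 132.7×8 = 167.4 kN·m.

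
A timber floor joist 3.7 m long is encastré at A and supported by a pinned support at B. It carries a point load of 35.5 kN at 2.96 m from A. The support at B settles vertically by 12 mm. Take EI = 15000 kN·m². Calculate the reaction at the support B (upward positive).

R_B = 14.33 kN

Take the reaction at B as the redundant and release it; the primary structure is a cantilever fixed at A.
Deflection at B on the released cantilever, summing each load's contribution:
  point load 35.5 at a = 2.96: Pa²(3L − a)/(6EI) = 422/EI
Flexibility coefficient — unit upward force at B: δ_{BB} = L³/(3EI) = 16.88/EI.
With EI = 15000 kN·m²: δ_0 = 0.028132 m and δ_{BB} = 0.001126 m/kN.
Compatibility — the beam at B must follow the support down by 0.012 m: δ_0 − R_B·δ_{BB} = 0.012, so R_B = (0.028132 − 0.012)/0.001126 = 14.33 kN.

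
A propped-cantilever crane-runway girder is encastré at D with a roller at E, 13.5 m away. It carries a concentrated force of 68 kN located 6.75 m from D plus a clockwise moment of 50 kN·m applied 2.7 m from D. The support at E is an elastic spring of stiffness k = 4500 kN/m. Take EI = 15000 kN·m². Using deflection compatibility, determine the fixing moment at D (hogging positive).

M_D = 196.4 kN·m

Take the reaction at E as the redundant and release it; the primary structure is a cantilever fixed at D.
Free-end deflection of the primary structure under the applied loading (downward +):
  point load 68 at a = 6.75: Pa²(3L − a)/(6EI) = 17428/EI
  clockwise couple 50 at a = 2.7: M₀a(2L − a)/(2EI) = 1640/EI
  δ_0 = 19068/EI
Tip deflection under a unit load at E: L³/(3EI) = 820.1/EI.
With EI = 15000 kN·m²: δ_0 = 1.2712 m and δ_{EE} = 0.054675 m/kN.
Compatibility — the spring shortens by R_E/k under the reaction it provides: δ_0 − R_E·δ_{EE} = R_E/k. With 1/k = 0.000222 m/kN, R_E = δ_0 / (δ_{EE} + 1/k) = 1.2712 / (0.054675 + 0.000222) = 23.16 kN.
Moment equilibrium about D: M_D = Σ(load moments about D) − R_E·L = 509 − 23.16×13.5 = 196.4 kN·m.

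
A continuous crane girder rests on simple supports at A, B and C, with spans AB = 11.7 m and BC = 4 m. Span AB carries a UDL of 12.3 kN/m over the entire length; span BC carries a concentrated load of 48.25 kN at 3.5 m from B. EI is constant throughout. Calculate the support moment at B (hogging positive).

M_B = 159.9 kN·m

Insert a hinge at B; M_B is the redundant, and each span becomes simply supported.
Discontinuity in slope at B on the released structure — sum the simple-span end rotations:
  span AB: UDL 12.3: wL³/(24EI) = 820.8/EI
  span BC: point load 48.25 at a = 3.5: Pab(L + b)/(6LEI) = 15.83/EI
  relative rotation θ_0 = (820.8 + 15.83)/EI = 836.7/EI
A unit hogging moment at B produces rotation L₁/(3EI) + L₂/(3EI) = 5.233/EI.
Compatibility: M_B·(L₁+L₂)/(3EI) = θ_0, giving M_B = 159.9 kN·m (hogging).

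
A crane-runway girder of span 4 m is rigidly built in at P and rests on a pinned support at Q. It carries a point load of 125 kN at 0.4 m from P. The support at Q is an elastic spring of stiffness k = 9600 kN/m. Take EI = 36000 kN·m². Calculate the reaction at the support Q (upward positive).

Take the reaction at Q as the redundant and release it; the primary structure is a cantilever fixed at P.
Deflection at Q on the released cantilever, summing each load's contribution:
  point load 125 at a = 0.4: Pa²(3L − a)/(6EI) = 38.67/EI
Flexibility coefficient — unit upward force at Q: δ_{QQ} = L³/(3EI) = 21.33/EI.
With EI = 36000 kN·m²: δ_0 = 0.001074 m and δ_{QQ} = 0.000593 m/kN.
Compatibility — the spring shortens by R_Q/k under the reaction it provides: δ_0 − R_Q·δ_{QQ} = R_Q/k. With 1/k = 0.000104 m/kN, R_Q = δ_0 / (δ_{QQ} + 1/k) = 0.001074 / (0.000593 + 0.000104) = 1.542 kN.

R_Q = 1.542 kN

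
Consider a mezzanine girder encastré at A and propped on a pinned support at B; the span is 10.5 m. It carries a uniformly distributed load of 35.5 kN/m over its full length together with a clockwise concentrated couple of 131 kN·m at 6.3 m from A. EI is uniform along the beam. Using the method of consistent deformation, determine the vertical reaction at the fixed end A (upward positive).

Choose R_B as the redundant. The primary structure is the cantilever fixed at A.
Downward deflection at the released point B due to the loads:
  UDL 35.5: wL⁴/(8EI) = 53938/EI
  clockwise couple 131 at a = 6.3: M₀a(2L − a)/(2EI) = 6066/EI
  δ_0 = 60004/EI
Tip deflection under a unit load at B: L³/(3EI) = 385.9/EI.
The prop prevents deflection at B: R_B = δ_0/δ_{BB} = 60004/385.9 = 155.5 kN.
Vertical equilibrium: R_A = ΣP − R_B = 372.8 − 155.5 = 217.2 kN.

R_A = 217.2 kN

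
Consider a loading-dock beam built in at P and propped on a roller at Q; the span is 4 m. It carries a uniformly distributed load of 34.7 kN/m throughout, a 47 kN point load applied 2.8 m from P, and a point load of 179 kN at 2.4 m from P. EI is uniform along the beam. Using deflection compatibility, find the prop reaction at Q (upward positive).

Take the reaction at Q as the redundant and release it; the primary structure is a cantilever fixed at P.
Deflection at Q on the released cantilever, summing each load's contribution:
  UDL 34.7: wL⁴/(8EI) = 1110/EI
  point load 47 at a = 2.8: Pa²(3L − a)/(6EI) = 565/EI
  point load 179 at a = 2.4: Pa²(3L − a)/(6EI) = 1650/EI
  δ_0 = 3325/EI
Flexibility coefficient — unit upward force at Q: δ_{QQ} = L³/(3EI) = 21.33/EI.
Compatibility at Q: δ_0 − R_Q·δ_{QQ} = 0, so R_Q = 3325/21.33 = 155.9 kN.

R_Q = 155.9 kN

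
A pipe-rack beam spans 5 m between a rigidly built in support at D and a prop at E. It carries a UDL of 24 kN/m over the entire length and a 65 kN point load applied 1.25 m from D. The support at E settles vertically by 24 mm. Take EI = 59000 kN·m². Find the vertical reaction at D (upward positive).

R_D = 168.4 kN

Take the reaction at E as the redundant and release it; the primary structure is a cantilever fixed at D.
Downward deflection at the released point E due to the loads:
  UDL 24: wL⁴/(8EI) = 1875/EI
  point load 65 at a = 1.25: Pa²(3L − a)/(6EI) = 232.7/EI
  δ_0 = 2108/EI
Tip deflection under a unit load at E: L³/(3EI) = 41.67/EI.
With EI = 59000 kN·m²: δ_0 = 0.035725 m and δ_{EE} = 0.000706 m/kN.
Compatibility — the beam at E must follow the support down by 0.024 m: δ_0 − R_E·δ_{EE} = 0.024, so R_E = (0.035725 − 0.024)/0.000706 = 16.6 kN.
Vertical equilibrium: R_D = ΣP − R_E = 185 − 16.6 = 168.4 kN.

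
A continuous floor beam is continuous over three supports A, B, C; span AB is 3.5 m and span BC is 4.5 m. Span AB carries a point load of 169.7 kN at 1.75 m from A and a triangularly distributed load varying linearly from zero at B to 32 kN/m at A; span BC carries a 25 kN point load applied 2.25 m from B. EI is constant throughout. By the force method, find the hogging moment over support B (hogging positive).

M_B = 70.59 kN·m

Release continuity at B by inserting a hinge; the redundant is the internal moment M_B. The primary structure is two simply-supported spans AB and BC.
End slopes at the hinge B, treating each span as simply supported:
  span AB: point load 169.7 at a = 1.75: Pab(L + a)/(6LEI) = 129.9/EI
  span AB: triangular load, peak 32: 7w₀L³/(360EI) = 26.68/EI
  span BC: point load 25 at a = 2.25: Pab(L + b)/(6LEI) = 31.64/EI
  relative rotation θ_0 = (156.6 + 31.64)/EI = 188.2/EI
A unit hogging moment at B produces rotation L₁/(3EI) + L₂/(3EI) = 2.667/EI.
Slope continuity at B: θ_0 = M_B·2.667/EI, so M_B = 188.2/2.667 = 70.59 kN·m (hogging).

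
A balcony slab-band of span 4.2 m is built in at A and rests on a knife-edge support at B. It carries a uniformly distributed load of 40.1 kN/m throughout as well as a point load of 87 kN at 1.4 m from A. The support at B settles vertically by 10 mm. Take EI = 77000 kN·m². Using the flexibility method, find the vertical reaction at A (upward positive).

Take the reaction at B as the redundant and release it; the primary structure is a cantilever fixed at A.
Downward deflection at the released point B due to the loads:
  UDL 40.1: wL⁴/(8EI) = 1560/EI
  point load 87 at a = 1.4: Pa²(3L − a)/(6EI) = 318.3/EI
  δ_0 = 1878/EI
Tip deflection under a unit load at B: L³/(3EI) = 24.7/EI.
With EI = 77000 kN·m²: δ_0 = 0.02439 m and δ_{BB} = 0.000321 m/kN.
Compatibility — the beam at B must follow the support down by 0.01 m: δ_0 − R_B·δ_{BB} = 0.01, so R_B = (0.02439 − 0.01)/0.000321 = 44.87 kN.
Vertical equilibrium: R_A = ΣP − R_B = 255.4 − 44.87 = 210.6 kN.

R_A = 210.6 kN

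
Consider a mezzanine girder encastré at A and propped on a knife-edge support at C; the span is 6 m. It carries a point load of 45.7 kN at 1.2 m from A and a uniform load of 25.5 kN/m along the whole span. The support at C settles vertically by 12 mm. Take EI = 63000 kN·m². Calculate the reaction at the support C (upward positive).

Take the reaction at C as the redundant and release it; the primary structure is a cantilever fixed at A.
Downward deflection at the released point C due to the loads:
  point load 45.7 at a = 1.2: Pa²(3L − a)/(6EI) = 184.3/EI
  UDL 25.5: wL⁴/(8EI) = 4131/EI
  δ_0 = 4315/EI
Tip deflection under a unit load at C: L³/(3EI) = 72/EI.
With EI = 63000 kN·m²: δ_0 = 0.068496 m and δ_{CC} = 0.001143 m/kN.
Compatibility — the beam at C must follow the support down by 0.012 m: δ_0 − R_C·δ_{CC} = 0.012, so R_C = (0.068496 − 0.012)/0.001143 = 49.43 kN.

R_C = 49.43 kN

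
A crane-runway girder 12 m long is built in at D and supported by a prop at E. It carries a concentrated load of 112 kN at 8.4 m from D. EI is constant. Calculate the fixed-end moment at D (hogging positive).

M_D = 183.5 kN·m

Take the reaction at E as the redundant and release it; the primary structure is a cantilever fixed at D.
Downward deflection at the released point E due to the loads:
  point load 112 at a = 8.4: Pa²(3L − a)/(6EI) = 36353/EI
Tip deflection under a unit load at E: L³/(3EI) = 576/EI.
The prop prevents deflection at E: R_E = δ_0/δ_{EE} = 36353/576 = 63.11 kN.
Moment equilibrium about D: M_D = Σ(load moments about D) − R_E·L = 940.8 − 63.11×12 = 183.5 kN·m.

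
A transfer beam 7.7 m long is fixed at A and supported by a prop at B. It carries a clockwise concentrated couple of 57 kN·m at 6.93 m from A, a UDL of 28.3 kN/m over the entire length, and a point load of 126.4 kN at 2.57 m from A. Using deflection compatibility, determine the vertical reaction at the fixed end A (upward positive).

R_A = 232.8 kN

Release the roller at B. Primary structure: cantilever fixed at A.
Deflection at B on the released cantilever, summing each load's contribution:
  clockwise couple 57 at a = 6.93: M₀a(2L − a)/(2EI) = 1673/EI
  UDL 28.3: wL⁴/(8EI) = 12435/EI
  point load 126.4 at a = 2.57: Pa²(3L − a)/(6EI) = 2857/EI
  δ_0 = 16965/EI
Flexibility coefficient — unit upward force at B: δ_{BB} = L³/(3EI) = 152.2/EI.
Compatibility at B: δ_0 − R_B·δ_{BB} = 0, so R_B = 16965/152.2 = 111.5 kN.
Vertical equilibrium: R_A = ΣP − R_B = 344.3 − 111.5 = 232.8 kN.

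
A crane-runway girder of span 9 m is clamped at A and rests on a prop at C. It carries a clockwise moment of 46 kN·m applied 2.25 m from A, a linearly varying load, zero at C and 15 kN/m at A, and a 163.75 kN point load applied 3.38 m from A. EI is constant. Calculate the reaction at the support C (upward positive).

R_C = 47.16 kN

Choose R_C as the redundant. The primary structure is the cantilever fixed at A.
Primary-structure tip deflection at C by superposition:
  clockwise couple 46 at a = 2.25: M₀a(2L − a)/(2EI) = 815.1/EI
  triangular load, peak 15 at the fixed end: w₀L⁴/(30EI) = 3280/EI
  point load 163.75 at a = 3.38: Pa²(3L − a)/(6EI) = 7365/EI
  δ_0 = 11460/EI
Tip deflection under a unit load at C: L³/(3EI) = 243/EI.
Compatibility at C: δ_0 − R_C·δ_{CC} = 0, so R_C = 11460/243 = 47.16 kN.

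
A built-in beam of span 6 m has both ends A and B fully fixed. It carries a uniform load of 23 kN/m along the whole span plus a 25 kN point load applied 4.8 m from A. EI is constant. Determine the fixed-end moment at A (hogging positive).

Release both end moments; the primary structure is a simply-supported span AB with redundants M_A and M_B.
On the primary (simply-supported) span, the end slopes from the loading are:
  at A: UDL 23: wL³/(24EI) = 207/EI
  at B: UDL 23: wL³/(24EI) = 207/EI
  at A: point load 25 at a = 4.8: Pab(L + b)/(6LEI) = 28.8/EI
  at B: point load 25 at a = 4.8: Pab(L + a)/(6LEI) = 43.2/EI
  θ_A0 = 235.8/EI,  θ_B0 = 250.2/EI
Flexibility coefficients: a unit moment at one end gives L/(3EI) there and L/(6EI) at the far end, so f₁₁ = f₂₂ = 2/EI and f₁₂ = f₂₁ = 1/EI.
Compatibility — zero rotation at each built-in end:
  2 M_A + 1 M_B = 235.8
  1 M_A + 2 M_B = 250.2
Solving the pair gives M_A = 73.8 kN·m and M_B = 88.2 kN·m (hogging).

M_A = 73.8 kN·m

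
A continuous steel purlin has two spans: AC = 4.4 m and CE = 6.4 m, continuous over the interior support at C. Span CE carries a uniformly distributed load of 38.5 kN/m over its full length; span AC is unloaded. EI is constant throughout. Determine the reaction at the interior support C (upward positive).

Insert a hinge at C; M_C is the redundant, and each span becomes simply supported.
End slopes at the hinge C, treating each span as simply supported:
  span CE: UDL 38.5: wL³/(24EI) = 420.5/EI
  relative rotation θ_0 = (0 + 420.5)/EI = 420.5/EI
A unit hogging moment at C produces rotation L₁/(3EI) + L₂/(3EI) = 3.6/EI.
Compatibility: M_C·(L₁+L₂)/(3EI) = θ_0, giving M_C = 116.8 kN·m (hogging).
Span AC, ΣM about A with M_C applied at C: R_C^{AC}·4.4 = 0 + 116.8, so R_C^{AC} = 26.55 kN and R_A = 0 − 26.55 = -26.55 kN.
Span CE, ΣM about E: R_C^{CE}·6.4 = 788.5 + 116.8, so R_C^{CE} = 141.5 kN and R_E = 246.4 − 141.5 = 104.9 kN.
R_C = 26.55 + 141.5 = 168 kN.

R_C = 168 kN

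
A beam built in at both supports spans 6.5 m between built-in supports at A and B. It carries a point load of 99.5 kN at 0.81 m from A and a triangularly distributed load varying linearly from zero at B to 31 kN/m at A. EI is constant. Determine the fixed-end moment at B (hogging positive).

Take the two fixed-end moments M_A, M_B as redundants; the released structure is the simple span AB.
End rotations of the released simple span under the applied load (×1/EI):
  at A: point load 99.5 at a = 0.81: Pab(L + b)/(6LEI) = 143.3/EI
  at B: point load 99.5 at a = 0.81: Pab(L + a)/(6LEI) = 85.96/EI
  at A: triangular load, peak 31: w₀L³/(45EI) = 189.2/EI
  at B: triangular load, peak 31: 7w₀L³/(360EI) = 165.5/EI
  θ_A0 = 332.5/EI,  θ_B0 = 251.5/EI
Flexibility coefficients: a unit moment at one end gives L/(3EI) there and L/(6EI) at the far end, so f₁₁ = f₂₂ = 2.167/EI and f₁₂ = f₂₁ = 1.083/EI.
Compatibility — zero rotation at each built-in end:
  2.167 M_A + 1.083 M_B = 332.5
  1.083 M_A + 2.167 M_B = 251.5
Solving the pair gives M_A = 127.2 kN·m and M_B = 52.45 kN·m (hogging).

M_B = 52.45 kN·m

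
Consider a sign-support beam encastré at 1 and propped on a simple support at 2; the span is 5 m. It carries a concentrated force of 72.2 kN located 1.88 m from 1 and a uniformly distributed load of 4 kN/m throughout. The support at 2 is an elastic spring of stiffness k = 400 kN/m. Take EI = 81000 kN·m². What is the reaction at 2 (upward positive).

Take the reaction at 2 as the redundant and release it; the primary structure is a cantilever fixed at 1.
Deflection at 2 on the released cantilever, summing each load's contribution:
  point load 72.2 at a = 1.88: Pa²(3L − a)/(6EI) = 558/EI
  UDL 4: wL⁴/(8EI) = 312.5/EI
  δ_0 = 870.5/EI
Flexibility coefficient — unit upward force at 2: δ_{22} = L³/(3EI) = 41.67/EI.
With EI = 81000 kN·m²: δ_0 = 0.010747 m and δ_{22} = 0.000514 m/kN.
Compatibility — the spring shortens by R_2/k under the reaction it provides: δ_0 − R_2·δ_{22} = R_2/k. With 1/k = 0.0025 m/kN, R_2 = δ_0 / (δ_{22} + 1/k) = 0.010747 / (0.000514 + 0.0025) = 3.565 kN.

R_2 = 3.565 kN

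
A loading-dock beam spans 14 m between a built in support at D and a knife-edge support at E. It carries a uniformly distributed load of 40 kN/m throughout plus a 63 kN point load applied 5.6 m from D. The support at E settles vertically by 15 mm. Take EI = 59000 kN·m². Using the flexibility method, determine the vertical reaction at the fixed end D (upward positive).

Release the roller at E. Primary structure: cantilever fixed at D.
Primary-structure tip deflection at E by superposition:
  UDL 40: wL⁴/(8EI) = 192080/EI
  point load 63 at a = 5.6: Pa²(3L − a)/(6EI) = 11986/EI
  δ_0 = 204066/EI
Tip deflection under a unit load at E: L³/(3EI) = 914.7/EI.
With EI = 59000 kN·m²: δ_0 = 3.4587 m and δ_{EE} = 0.015503 m/kN.
Compatibility — the beam at E must follow the support down by 0.015 m: δ_0 − R_E·δ_{EE} = 0.015, so R_E = (3.4587 − 0.015)/0.015503 = 222.1 kN.
Vertical equilibrium: R_D = ΣP − R_E = 623 − 222.1 = 400.9 kN.

R_D = 400.9 kN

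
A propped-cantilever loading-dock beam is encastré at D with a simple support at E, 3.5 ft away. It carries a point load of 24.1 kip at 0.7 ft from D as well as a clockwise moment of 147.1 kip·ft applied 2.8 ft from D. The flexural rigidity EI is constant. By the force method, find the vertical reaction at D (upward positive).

Take the reaction at E as the redundant and release it; the primary structure is a cantilever fixed at D.
Free-end deflection of the primary structure under the applied loading (downward +):
  point load 24.1 at a = 0.7: Pa²(3L − a)/(6EI) = 19.29/EI
  clockwise couple 147.1 at a = 2.8: M₀a(2L − a)/(2EI) = 864.9/EI
  δ_0 = 884.2/EI
Flexibility coefficient — unit upward force at E: δ_{EE} = L³/(3EI) = 14.29/EI.
Compatibility at E: δ_0 − R_E·δ_{EE} = 0, so R_E = 884.2/14.29 = 61.87 kip.
Vertical equilibrium: R_D = ΣP − R_E = 24.1 − 61.87 = -37.77 kip.

R_D = -37.77 kip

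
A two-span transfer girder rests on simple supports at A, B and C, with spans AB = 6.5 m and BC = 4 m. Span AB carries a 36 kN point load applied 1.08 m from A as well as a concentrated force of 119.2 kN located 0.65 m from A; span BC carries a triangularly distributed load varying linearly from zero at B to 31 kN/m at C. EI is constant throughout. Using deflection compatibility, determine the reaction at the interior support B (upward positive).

Take M_B as the redundant. Released structure: two simple spans AB and BC with a hinge at B.
End slopes at the hinge B, treating each span as simply supported:
  span AB: point load 36 at a = 1.08: Pab(L + a)/(6LEI) = 40.96/EI
  span AB: point load 119.2 at a = 0.65: Pab(L + a)/(6LEI) = 83.1/EI
  span BC: triangular load, peak 31: 7w₀L³/(360EI) = 38.58/EI
  relative rotation θ_0 = (124.1 + 38.58)/EI = 162.6/EI
A unit hogging moment at B produces rotation L₁/(3EI) + L₂/(3EI) = 3.5/EI.
Slope continuity at B: θ_0 = M_B·3.5/EI, so M_B = 162.6/3.5 = 46.47 kN·m (hogging).
Span AB, ΣM about A with M_B applied at B: R_B^{AB}·6.5 = 116.4 + 46.47, so R_B^{AB} = 25.05 kN and R_A = 155.2 − 25.05 = 130.1 kN.
Span BC, ΣM about C: R_B^{BC}·4 = 82.67 + 46.47, so R_B^{BC} = 32.28 kN and R_C = 62 − 32.28 = 29.72 kN.
R_B = 25.05 + 32.28 = 57.33 kN.

R_B = 57.33 kN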